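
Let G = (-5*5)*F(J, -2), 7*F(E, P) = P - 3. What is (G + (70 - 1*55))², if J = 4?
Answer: 52900/49 ≈ 1079.6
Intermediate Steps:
F(E, P) = -3/7 + P/7 (F(E, P) = (P - 3)/7 = (-3 + P)/7 = -3/7 + P/7)
G = 125/7 (G = (-5*5)*(-3/7 + (⅐)*(-2)) = -25*(-3/7 - 2/7) = -25*(-5/7) = 125/7 ≈ 17.857)
(G + (70 - 1*55))² = (125/7 + (70 - 1*55))² = (125/7 + (70 - 55))² = (125/7 + 15)² = (230/7)² = 52900/49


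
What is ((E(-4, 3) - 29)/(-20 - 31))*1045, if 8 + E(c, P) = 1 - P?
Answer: 13585/17 ≈ 799.12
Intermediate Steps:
E(c, P) = -7 - P (E(c, P) = -8 + (1 - P) = -7 - P)
((E(-4, 3) - 29)/(-20 - 31))*1045 = (((-7 - 1*3) - 29)/(-20 - 31))*1045 = (((-7 - 3) - 29)/(-51))*1045 = ((-10 - 29)*(-1/51))*1045 = -39*(-1/51)*1045 = (13/17)*1045 = 13585/17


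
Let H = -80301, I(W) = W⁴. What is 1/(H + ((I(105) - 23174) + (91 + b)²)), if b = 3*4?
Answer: 1/121457759 ≈ 8.2333e-9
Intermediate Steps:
b = 12
1/(H + ((I(105) - 23174) + (91 + b)²)) = 1/(-80301 + ((105⁴ - 23174) + (91 + 12)²)) = 1/(-80301 + ((121550625 - 23174) + 103²)) = 1/(-80301 + (121527451 + 10609)) = 1/(-80301 + 121538060) = 1/121457759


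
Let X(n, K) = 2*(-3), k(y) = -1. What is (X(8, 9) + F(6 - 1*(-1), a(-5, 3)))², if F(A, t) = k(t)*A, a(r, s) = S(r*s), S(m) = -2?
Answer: 169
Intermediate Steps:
a(r, s) = -2
X(n, K) = -6
F(A, t) = -A
(X(8, 9) + F(6 - 1*(-1), a(-5, 3)))² = (-6 - (6 - 1*(-1)))² = (-6 - (6 + 1))² = (-6 - 1*7)² = (-6 - 7)² = (-13)² = 169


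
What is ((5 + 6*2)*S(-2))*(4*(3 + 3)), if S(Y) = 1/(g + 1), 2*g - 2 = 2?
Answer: 136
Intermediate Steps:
g = 2 (g = 1 + (1/2)*2 = 1 + 1 = 2)
S(Y) = 1/3 (S(Y) = 1/(2 + 1) = 1/3)
((5 + 6*2)*S(-2))*(4*(3 + 3)) = ((5 + 6*2)*(1/3))*(4*(3 + 3)) = ((5 + 12)*(1/3))*(4*6) = (17*(1/3))*24 = (17/3)*24 = 136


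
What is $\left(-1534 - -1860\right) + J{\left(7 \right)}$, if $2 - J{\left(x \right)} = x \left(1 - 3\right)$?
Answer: $342$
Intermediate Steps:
$J{\left(x \right)} = 2 + 2 x$ ($J{\left(x \right)} = 2 - x \left(1 - 3\right) = 2 - x \left(-2\right) = 2 - - 2 x = 2 + 2 x$)
$\left(-1534 - -1860\right) + J{\left(7 \right)} = \left(-1534 - -1860\right) + \left(2 + 2 \cdot 7\right) = \left(-1534 + 1860\right) + \left(2 + 14\right) = 326 + 16 = 342$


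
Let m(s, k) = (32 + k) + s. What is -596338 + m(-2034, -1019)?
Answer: -599359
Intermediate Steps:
m(s, k) = 32 + k + s
-596338 + m(-2034, -1019) = -596338 + (32 - 1019 - 2034) = -596338 - 3021 = -599359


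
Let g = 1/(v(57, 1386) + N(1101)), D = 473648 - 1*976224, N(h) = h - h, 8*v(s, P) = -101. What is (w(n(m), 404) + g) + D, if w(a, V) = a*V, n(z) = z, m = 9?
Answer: -50392948/101 ≈ -4.9894e+5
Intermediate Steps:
v(s, P) = -101/8 (v(s, P) = (⅛)*(-101) = -101/8)
N(h) = 0
w(a, V) = V*a
D = -502576 (D = 473648 - 976224 = -502576)
g = -8/101 (g = 1/(-101/8 + 0) = 1/(-101/8) = -8/101 ≈ -0.079208)
(w(n(m), 404) + g) + D = (404*9 - 8/101) - 502576 = (3636 - 8/101) - 502576 = 367228/101 - 502576 = -50392948/101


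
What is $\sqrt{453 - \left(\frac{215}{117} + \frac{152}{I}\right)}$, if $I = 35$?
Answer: $\frac{\sqrt{832525330}}{1365} \approx 21.138$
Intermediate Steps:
$\sqrt{453 - \left(\frac{215}{117} + \frac{152}{I}\right)} = \sqrt{453 - \left(\frac{152}{35} + \frac{215}{117}\right)} = \sqrt{453 - \frac{25309}{4095}} = \sqrt{\frac{1829726}{4095}} = \frac{\sqrt{832525330}}{1365}$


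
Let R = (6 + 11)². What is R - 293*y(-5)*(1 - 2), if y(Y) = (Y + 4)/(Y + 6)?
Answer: -4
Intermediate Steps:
y(Y) = (4 + Y)/(6 + Y)
R = 289 (R = 17² = 289)
R - 293*y(-5)*(1 - 2) = 289 - 293*(4 - 5)/(6 - 5)*(1 - 2) = 289 - 293*-1/1*(-1) = 289 - 293*1*(-1)*(-1) = 289 - (-293)*(-1) = 289 - 293*1 = 289 - 293 = -4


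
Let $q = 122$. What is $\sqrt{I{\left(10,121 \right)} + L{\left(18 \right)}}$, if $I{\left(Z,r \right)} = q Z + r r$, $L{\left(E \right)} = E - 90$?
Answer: $\sqrt{15789} \approx 125.65$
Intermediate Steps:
$L{\left(E \right)} = -90 + E$ ($L{\left(E \right)} = E - 90 = -90 + E$)
$I{\left(Z,r \right)} = r^{2} + 122 Z$ ($I{\left(Z,r \right)} = 122 Z + r r = 122 Z + r^{2} = r^{2} + 122 Z$)
$\sqrt{I{\left(10,121 \right)} + L{\left(18 \right)}} = \sqrt{\left(121^{2} + 122 \cdot 10\right) + \left(-90 + 18\right)} = \sqrt{\left(14641 + 1220\right) - 72} = \sqrt{15861 - 72} = \sqrt{15789}$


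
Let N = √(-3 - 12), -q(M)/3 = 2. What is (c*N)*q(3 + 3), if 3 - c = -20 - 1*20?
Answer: -258*I*√15 ≈ -999.23*I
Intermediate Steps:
q(M) = -6 (q(M) = -3*2 = -6)
c = 43 (c = 3 - (-20 - 1*20) = 3 - (-20 - 20) = 3 - 1*(-40) = 3 + 40 = 43)
N = I*√15 (N = √(-15) = I*√15 ≈ 3.873*I)
(c*N)*q(3 + 3) = (43*(I*√15))*(-6) = (43*I*√15)*(-6) = -258*I*√15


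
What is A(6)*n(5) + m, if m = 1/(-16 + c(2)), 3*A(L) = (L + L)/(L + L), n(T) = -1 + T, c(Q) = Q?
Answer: 53/42 ≈ 1.2619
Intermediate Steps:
A(L) = ⅓ (A(L) = ((L + L)/(L + L))/3 = ((2*L)/((2*L)))/3 = ((2*L)*(1/(2*L)))/3 = (⅓)*1 = ⅓)
m = -1/14 (m = 1/(-16 + 2) = 1/(-14) = -1/14 ≈ -0.071429)
A(6)*n(5) + m = (-1 + 5)/3 - 1/14 = (⅓)*4 - 1/14 = 4/3 - 1/14 = 53/42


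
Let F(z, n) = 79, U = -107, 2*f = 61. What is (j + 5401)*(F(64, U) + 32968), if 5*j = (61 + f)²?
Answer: 4676447923/20 ≈ 2.3382e+8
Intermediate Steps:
f = 61/2 (f = (½)*61 = 61/2 ≈ 30.500)
j = 33489/20 (j = (61 + 61/2)²/5 = (183/2)²/5 = (⅕)*(33489/4) = 33489/20 ≈ 1674.4)
(j + 5401)*(F(64, U) + 32968) = (33489/20 + 5401)*(79 + 32968) = (141509/20)*33047 = 4676447923/20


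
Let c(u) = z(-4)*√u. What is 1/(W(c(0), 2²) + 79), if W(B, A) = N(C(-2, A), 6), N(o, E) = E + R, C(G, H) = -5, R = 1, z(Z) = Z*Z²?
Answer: 1/86 ≈ 0.011628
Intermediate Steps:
z(Z) = Z³
c(u) = -64*√u (c(u) = (-4)³*√u = -64*√u)
N(o, E) = 1 + E (N(o, E) = E + 1 = 1 + E)
W(B, A) = 7 (W(B, A) = 1 + 6 = 7)
1/(W(c(0), 2²) + 79) = 1/(7 + 79) = 1/86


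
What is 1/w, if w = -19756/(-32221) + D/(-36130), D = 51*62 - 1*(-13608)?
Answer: 116414473/17343811 ≈ 6.7122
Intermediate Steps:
D = 16770 (D = 3162 + 13608 = 16770)
w = 17343811/116414473 (w = -19756/(-32221) + 16770/(-36130) = -19756*(-1/32221) + 16770*(-1/36130) = 19756/32221 - 1677/3613 = 17343811/116414473 ≈ 0.14898)
1/w = 1/(17343811/116414473) = 116414473/17343811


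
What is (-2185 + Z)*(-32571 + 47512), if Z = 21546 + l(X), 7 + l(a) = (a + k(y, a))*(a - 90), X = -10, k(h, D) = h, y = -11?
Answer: 320544214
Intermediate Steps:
l(a) = -7 + (-90 + a)*(-11 + a) (l(a) = -7 + (a - 11)*(a - 90) = -7 + (-11 + a)*(-90 + a) = -7 + (-90 + a)*(-11 + a))
Z = 23639 (Z = 21546 + (983 + (-10)² - 101*(-10)) = 21546 + (983 + 100 + 1010) = 21546 + 2093 = 23639)
(-2185 + Z)*(-32571 + 47512) = (-2185 + 23639)*(-32571 + 47512) = 21454*14941 = 320544214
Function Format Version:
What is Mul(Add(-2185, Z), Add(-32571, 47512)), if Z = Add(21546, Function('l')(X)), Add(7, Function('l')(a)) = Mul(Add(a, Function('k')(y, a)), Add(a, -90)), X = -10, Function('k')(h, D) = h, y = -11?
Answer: 320544214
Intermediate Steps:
Function('l')(a) = Add(-7, Mul(Add(-90, a), Add(-11, a))) (Function('l')(a) = Add(-7, Mul(Add(a, -11), Add(a, -90))) = Add(-7, Mul(Add(-11, a), Add(-90, a))) = Add(-7, Mul(Add(-90, a), Add(-11, a))))
Z = 23639 (Z = Add(21546, Add(983, Pow(-10, 2), Mul(-101, -10))) = Add(21546, Add(983, 100, 1010)) = Add(21546, 2093) = 23639)
Mul(Add(-2185, Z), Add(-32571, 47512)) = Mul(Add(-2185, 23639), Add(-32571, 47512)) = Mul(21454, 14941) = 320544214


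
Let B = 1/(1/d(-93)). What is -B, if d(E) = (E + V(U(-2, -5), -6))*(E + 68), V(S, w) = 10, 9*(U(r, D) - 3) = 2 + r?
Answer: -2075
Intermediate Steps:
U(r, D) = 29/9 + r/9 (U(r, D) = 3 + (2 + r)/9 = 3 + (2/9 + r/9) = 29/9 + r/9)
d(E) = (10 + E)*(68 + E) (d(E) = (E + 10)*(E + 68) = (10 + E)*(68 + E))
B = 2075 (B = 1/(1/(680 + (-93)**2 + 78*(-93))) = 1/(1/(680 + 8649 - 7254)) = 1/(1/2075) = 2075)
-B = -1*2075 = -2075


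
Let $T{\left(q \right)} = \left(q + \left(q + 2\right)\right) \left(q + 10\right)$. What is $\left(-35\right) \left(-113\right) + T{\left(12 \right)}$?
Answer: $4527$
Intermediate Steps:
$T{\left(q \right)} = \left(2 + 2 q\right) \left(10 + q\right)$ ($T{\left(q \right)} = \left(q + \left(2 + q\right)\right) \left(10 + q\right) = \left(2 + 2 q\right) \left(10 + q\right)$)
$\left(-35\right) \left(-113\right) + T{\left(12 \right)} = \left(-35\right) \left(-113\right) + \left(20 + 2 \cdot 12^{2} + 22 \cdot 12\right) = 3955 + \left(20 + 2 \cdot 144 + 264\right) = 3955 + \left(20 + 288 + 264\right) = 3955 + 572 = 4527$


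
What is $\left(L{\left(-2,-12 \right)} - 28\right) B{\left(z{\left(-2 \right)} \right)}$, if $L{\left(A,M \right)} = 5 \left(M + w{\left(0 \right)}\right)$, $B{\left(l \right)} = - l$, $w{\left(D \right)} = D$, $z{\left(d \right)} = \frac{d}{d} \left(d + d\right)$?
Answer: $-352$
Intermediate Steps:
$z{\left(d \right)} = 2 d$ ($z{\left(d \right)} = 1 \cdot 2 d = 2 d$)
$L{\left(A,M \right)} = 5 M$ ($L{\left(A,M \right)} = 5 \left(M + 0\right) = 5 M$)
$\left(L{\left(-2,-12 \right)} - 28\right) B{\left(z{\left(-2 \right)} \right)} = \left(5 \left(-12\right) - 28\right) \left(- 2 \left(-2\right)\right) = \left(-60 - 28\right) \left(\left(-1\right) \left(-4\right)\right) = \left(-88\right) 4 = -352$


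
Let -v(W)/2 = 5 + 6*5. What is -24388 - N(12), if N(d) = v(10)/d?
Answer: -146293/6 ≈ -24382.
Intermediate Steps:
v(W) = -70 (v(W) = -2*(5 + 6*5) = -2*(5 + 30) = -2*35 = -70)
N(d) = -70/d
-24388 - N(12) = -24388 - (-70)/12 = -24388 - 1*(-35/6) = -24388 + 35/6 = -146293/6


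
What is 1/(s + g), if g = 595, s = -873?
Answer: -1/278 ≈ -0.0035971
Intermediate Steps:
1/(s + g) = 1/(-873 + 595) = 1/(-278) = -1/278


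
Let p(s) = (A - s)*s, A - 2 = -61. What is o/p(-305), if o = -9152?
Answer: 4576/37515 ≈ 0.12198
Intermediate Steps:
A = -59 (A = 2 - 61 = -59)
p(s) = s*(-59 - s) (p(s) = (-59 - s)*s = s*(-59 - s))
o/p(-305) = -9152*1/(305*(59 - 305)) = -9152/((-1*(-305)*(-246))) = -9152/(-75030) = -9152*(-1/75030) = 4576/37515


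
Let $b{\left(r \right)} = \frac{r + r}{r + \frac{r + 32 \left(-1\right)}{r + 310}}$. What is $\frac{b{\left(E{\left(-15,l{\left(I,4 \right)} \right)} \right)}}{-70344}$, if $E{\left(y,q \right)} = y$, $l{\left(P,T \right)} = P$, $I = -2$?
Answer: $- \frac{1475}{52429728} \approx -2.8133 \cdot 10^{-5}$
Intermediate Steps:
$b{\left(r \right)} = \frac{2 r}{r + \frac{-32 + r}{310 + r}}$ ($b{\left(r \right)} = \frac{2 r}{r + \frac{r - 32}{310 + r}} = \frac{2 r}{r + \frac{-32 + r}{310 + r}}$)
$\frac{b{\left(E{\left(-15,l{\left(I,4 \right)} \right)} \right)}}{-70344} = \frac{2 \left(-15\right) \frac{1}{-32 + \left(-15\right)^{2} + 311 \left(-15\right)} \left(310 - 15\right)}{-70344} = 2 \left(-15\right) \frac{1}{-32 + 225 - 4665} \cdot 295 \left(- \frac{1}{70344}\right) = 2 \left(-15\right) \frac{1}{-4472} \cdot 295 \left(- \frac{1}{70344}\right) = 2 \left(-15\right) \left(- \frac{1}{4472}\right) 295 \left(- \frac{1}{70344}\right) = \frac{4425}{2236} \left(- \frac{1}{70344}\right) = - \frac{1475}{52429728}$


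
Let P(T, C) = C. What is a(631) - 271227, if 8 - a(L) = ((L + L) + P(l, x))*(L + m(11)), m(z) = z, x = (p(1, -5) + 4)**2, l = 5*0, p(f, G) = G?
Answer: -1082065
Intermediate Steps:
l = 0
x = 1 (x = (-5 + 4)**2 = (-1)**2 = 1)
a(L) = 8 - (1 + 2*L)*(11 + L) (a(L) = 8 - ((L + L) + 1)*(L + 11) = 8 - (2*L + 1)*(11 + L) = 8 - (1 + 2*L)*(11 + L))
a(631) - 271227 = (-3 - 23*631 - 2*631**2) - 271227 = (-3 - 14513 - 2*398161) - 271227 = (-3 - 14513 - 796322) - 271227 = -810838 - 271227 = -1082065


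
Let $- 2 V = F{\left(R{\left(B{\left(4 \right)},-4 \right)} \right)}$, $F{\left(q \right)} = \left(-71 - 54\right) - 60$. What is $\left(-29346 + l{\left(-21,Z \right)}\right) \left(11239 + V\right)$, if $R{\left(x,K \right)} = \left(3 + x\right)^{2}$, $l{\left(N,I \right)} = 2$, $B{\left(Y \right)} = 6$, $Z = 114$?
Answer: $-332511536$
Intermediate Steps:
$F{\left(q \right)} = -185$ ($F{\left(q \right)} = -125 - 60 = -185$)
$V = \frac{185}{2}$ ($V = \left(- \frac{1}{2}\right) \left(-185\right) = \frac{185}{2} \approx 92.5$)
$\left(-29346 + l{\left(-21,Z \right)}\right) \left(11239 + V\right) = \left(-29346 + 2\right) \left(11239 + \frac{185}{2}\right) = \left(-29344\right) \frac{22663}{2} = -332511536$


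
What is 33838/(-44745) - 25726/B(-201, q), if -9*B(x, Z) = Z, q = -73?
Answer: -10362459004/3266385 ≈ -3172.5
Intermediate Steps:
B(x, Z) = -Z/9
33838/(-44745) - 25726/B(-201, q) = 33838/(-44745) - 25726/((-⅑*(-73))) = 33838*(-1/44745) - 25726/73/9 = -33838/44745 - 25726*9/73 = -33838/44745 - 231534/73 = -10362459004/3266385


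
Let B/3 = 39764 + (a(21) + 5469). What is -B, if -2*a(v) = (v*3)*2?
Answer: -135510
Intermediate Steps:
a(v) = -3*v (a(v) = -v*3*2/2 = -3*v*2/2 = -3*v)
B = 135510 (B = 3*(39764 + (-3*21 + 5469)) = 3*(39764 + (-63 + 5469)) = 3*(39764 + 5406) = 3*45170 = 135510)
-B = -1*135510 = -135510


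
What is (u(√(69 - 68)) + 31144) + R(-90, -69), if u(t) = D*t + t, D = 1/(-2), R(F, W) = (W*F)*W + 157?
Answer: -794377/2 ≈ -3.9719e+5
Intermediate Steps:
R(F, W) = 157 + F*W² (R(F, W) = (F*W)*W + 157 = F*W² + 157 = 157 + F*W²)
D = -½ ≈ -0.50000
u(t) = t/2 (u(t) = -t/2 + t = t/2)
(u(√(69 - 68)) + 31144) + R(-90, -69) = (√(69 - 68)/2 + 31144) + (157 - 90*(-69)²) = (√1/2 + 31144) + (157 - 90*4761) = ((½)*1 + 31144) + (157 - 428490) = (½ + 31144) - 428333 = 62289/2 - 428333 = -794377/2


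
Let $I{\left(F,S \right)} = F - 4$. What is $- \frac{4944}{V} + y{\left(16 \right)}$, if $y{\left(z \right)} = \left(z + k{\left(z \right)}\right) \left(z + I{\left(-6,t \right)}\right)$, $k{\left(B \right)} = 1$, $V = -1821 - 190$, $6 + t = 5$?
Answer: $\frac{210066}{2011} \approx 104.46$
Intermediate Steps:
$t = -1$ ($t = -6 + 5 = -1$)
$V = -2011$ ($V = -1821 - 190 = -2011$)
$I{\left(F,S \right)} = -4 + F$ ($I{\left(F,S \right)} = F - 4 = -4 + F$)
$y{\left(z \right)} = \left(1 + z\right) \left(-10 + z\right)$ ($y{\left(z \right)} = \left(z + 1\right) \left(z - 10\right) = \left(1 + z\right) \left(z - 10\right) = \left(1 + z\right) \left(-10 + z\right)$)
$- \frac{4944}{V} + y{\left(16 \right)} = - \frac{4944}{-2011} - \left(154 - 256\right) = \left(-4944\right) \left(- \frac{1}{2011}\right) - -102 = \frac{4944}{2011} + 102 = \frac{210066}{2011}$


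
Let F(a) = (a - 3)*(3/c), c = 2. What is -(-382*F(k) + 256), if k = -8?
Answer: -6559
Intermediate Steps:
F(a) = -9/2 + 3*a/2 (F(a) = (a - 3)*(3/2) = (-3 + a)*(3*(½)) = (-3 + a)*(3/2) = -9/2 + 3*a/2)
-(-382*F(k) + 256) = -(-382*(-9/2 + (3/2)*(-8)) + 256) = -(-382*(-9/2 - 12) + 256) = -(-382*(-33/2) + 256) = -(6303 + 256) = -1*6559 = -6559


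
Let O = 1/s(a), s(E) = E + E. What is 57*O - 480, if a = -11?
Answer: -10617/22 ≈ -482.59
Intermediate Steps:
s(E) = 2*E
O = -1/22 (O = 1/(2*(-11)) = 1/(-22) = -1/22 ≈ -0.045455)
57*O - 480 = 57*(-1/22) - 480 = -57/22 - 480 = -10617/22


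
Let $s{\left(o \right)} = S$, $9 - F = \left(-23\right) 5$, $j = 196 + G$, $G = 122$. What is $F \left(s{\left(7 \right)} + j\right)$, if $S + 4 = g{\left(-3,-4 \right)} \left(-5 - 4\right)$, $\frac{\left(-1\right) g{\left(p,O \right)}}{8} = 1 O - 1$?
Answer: $-5704$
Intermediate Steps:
$g{\left(p,O \right)} = 8 - 8 O$ ($g{\left(p,O \right)} = - 8 \left(1 O - 1\right) = - 8 \left(O - 1\right) = - 8 \left(-1 + O\right) = 8 - 8 O$)
$j = 318$ ($j = 196 + 122 = 318$)
$F = 124$ ($F = 9 - \left(-23\right) 5 = 9 - -115 = 9 + 115 = 124$)
$S = -364$ ($S = -4 + \left(8 - -32\right) \left(-5 - 4\right) = -4 + \left(8 + 32\right) \left(-9\right) = -4 + 40 \left(-9\right) = -4 - 360 = -364$)
$s{\left(o \right)} = -364$
$F \left(s{\left(7 \right)} + j\right) = 124 \left(-364 + 318\right) = 124 \left(-46\right) = -5704$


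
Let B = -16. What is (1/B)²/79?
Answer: 1/20224 ≈ 4.9446e-5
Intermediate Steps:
(1/B)²/79 = (1/(-16))²/79 = (-1/16)²/79 = (1/79)*(1/256) = 1/20224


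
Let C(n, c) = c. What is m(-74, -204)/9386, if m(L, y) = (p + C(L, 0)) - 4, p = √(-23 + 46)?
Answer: -2/4693 + √23/9386 ≈ 8.4789e-5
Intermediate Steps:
p = √23 ≈ 4.7958
m(L, y) = -4 + √23 (m(L, y) = (√23 + 0) - 4 = √23 - 4 = -4 + √23)
m(-74, -204)/9386 = (-4 + √23)/9386 = (-4 + √23)*(1/9386) = -2/4693 + √23/9386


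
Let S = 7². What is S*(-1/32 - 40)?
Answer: -62769/32 ≈ -1961.5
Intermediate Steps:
S = 49
S*(-1/32 - 40) = 49*(-1/32 - 40) = 49*(-1281/32) = -62769/32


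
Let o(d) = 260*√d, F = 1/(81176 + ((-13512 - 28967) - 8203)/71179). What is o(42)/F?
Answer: 1502273713720*√42/71179 ≈ 1.3678e+8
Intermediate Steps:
F = 71179/5777975822 (F = 1/(81176 + (-42479 - 8203)*(1/71179)) = 1/(81176 - 50682*1/71179) = 1/(81176 - 50682/71179) = 1/(5777975822/71179) = 71179/5777975822 ≈ 1.2319e-5)
o(42)/F = (260*√42)/(71179/5777975822) = (260*√42)*(5777975822/71179) = 1502273713720*√42/71179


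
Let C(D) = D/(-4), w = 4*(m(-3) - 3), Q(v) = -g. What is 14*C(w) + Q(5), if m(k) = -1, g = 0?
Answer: 56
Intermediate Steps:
Q(v) = 0 (Q(v) = -1*0 = 0)
w = -16 (w = 4*(-1 - 3) = 4*(-4) = -16)
C(D) = -D/4 (C(D) = D*(-¼) = -D/4)
14*C(w) + Q(5) = 14*(-¼*(-16)) + 0 = 14*4 + 0 = 56 + 0 = 56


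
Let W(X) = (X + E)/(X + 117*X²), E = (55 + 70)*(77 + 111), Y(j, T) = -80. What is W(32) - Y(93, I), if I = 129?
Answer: 2402683/29960 ≈ 80.196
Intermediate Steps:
E = 23500 (E = 125*188 = 23500)
W(X) = (23500 + X)/(X + 117*X²) (W(X) = (X + 23500)/(X + 117*X²) = (23500 + X)/(X + 117*X²))
W(32) - Y(93, I) = (23500 + 32)/(32*(1 + 117*32)) - 1*(-80) = (1/32)*23532/(1 + 3744) + 80 = (1/32)*23532/3745 + 80 = (1/32)*(1/3745)*23532 + 80 = 5883/29960 + 80 = 2402683/29960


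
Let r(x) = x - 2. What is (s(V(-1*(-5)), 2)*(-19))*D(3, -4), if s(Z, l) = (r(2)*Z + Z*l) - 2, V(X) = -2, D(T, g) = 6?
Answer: 684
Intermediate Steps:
r(x) = -2 + x
s(Z, l) = -2 + Z*l (s(Z, l) = ((-2 + 2)*Z + Z*l) - 2 = (0*Z + Z*l) - 2 = (0 + Z*l) - 2 = Z*l - 2 = -2 + Z*l)
(s(V(-1*(-5)), 2)*(-19))*D(3, -4) = ((-2 - 2*2)*(-19))*6 = ((-2 - 4)*(-19))*6 = -6*(-19)*6 = 114*6 = 684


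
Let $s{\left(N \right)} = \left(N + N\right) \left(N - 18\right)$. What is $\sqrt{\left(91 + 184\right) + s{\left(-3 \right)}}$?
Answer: $\sqrt{401} \approx 20.025$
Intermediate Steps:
$s{\left(N \right)} = 2 N \left(-18 + N\right)$
$\sqrt{\left(91 + 184\right) + s{\left(-3 \right)}} = \sqrt{\left(91 + 184\right) + 2 \left(-3\right) \left(-18 - 3\right)} = \sqrt{275 + 2 \left(-3\right) \left(-21\right)} = \sqrt{275 + 126} = \sqrt{401}$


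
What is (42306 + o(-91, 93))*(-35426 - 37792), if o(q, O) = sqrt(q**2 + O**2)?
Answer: -3097560708 - 73218*sqrt(16930) ≈ -3.1071e+9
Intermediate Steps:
o(q, O) = sqrt(O**2 + q**2)
(42306 + o(-91, 93))*(-35426 - 37792) = (42306 + sqrt(93**2 + (-91)**2))*(-35426 - 37792) = (42306 + sqrt(8649 + 8281))*(-73218) = (42306 + sqrt(16930))*(-73218) = -3097560708 - 73218*sqrt(16930)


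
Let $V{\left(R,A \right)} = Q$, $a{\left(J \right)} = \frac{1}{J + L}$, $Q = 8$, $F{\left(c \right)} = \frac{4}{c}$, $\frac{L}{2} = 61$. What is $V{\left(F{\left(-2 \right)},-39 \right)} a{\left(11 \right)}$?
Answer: $\frac{8}{133} \approx 0.06015$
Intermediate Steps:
$L = 122$ ($L = 2 \cdot 61 = 122$)
$a{\left(J \right)} = \frac{1}{122 + J}$ ($a{\left(J \right)} = \frac{1}{J + 122} = \frac{1}{122 + J}$)
$V{\left(R,A \right)} = 8$
$V{\left(F{\left(-2 \right)},-39 \right)} a{\left(11 \right)} = \frac{8}{122 + 11} = \frac{8}{133}$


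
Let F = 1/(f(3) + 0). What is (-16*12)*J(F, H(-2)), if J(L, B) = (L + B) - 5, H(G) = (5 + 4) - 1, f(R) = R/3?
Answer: -768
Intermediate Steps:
f(R) = R/3 (f(R) = R*(⅓) = R/3)
F = 1 (F = 1/((⅓)*3 + 0) = 1/(1 + 0) = 1/1 = 1)
H(G) = 8 (H(G) = 9 - 1 = 8)
J(L, B) = -5 + B + L (J(L, B) = (B + L) - 5 = -5 + B + L)
(-16*12)*J(F, H(-2)) = (-16*12)*(-5 + 8 + 1) = -192*4 = -768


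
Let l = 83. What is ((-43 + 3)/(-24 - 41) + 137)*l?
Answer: 148487/13 ≈ 11422.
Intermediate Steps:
((-43 + 3)/(-24 - 41) + 137)*l = ((-43 + 3)/(-24 - 41) + 137)*83 = (-40/(-65) + 137)*83 = (-40*(-1/65) + 137)*83 = (8/13 + 137)*83 = (1789/13)*83 = 148487/13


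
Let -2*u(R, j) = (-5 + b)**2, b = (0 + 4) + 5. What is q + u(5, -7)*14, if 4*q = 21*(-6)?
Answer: -287/2 ≈ -143.50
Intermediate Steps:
b = 9 (b = 4 + 5 = 9)
u(R, j) = -8 (u(R, j) = -(-5 + 9)**2/2 = -1/2*4**2 = -1/2*16 = -8)
q = -63/2 (q = (21*(-6))/4 = (1/4)*(-126) = -63/2 ≈ -31.500)
q + u(5, -7)*14 = -63/2 - 8*14 = -63/2 - 112 = -287/2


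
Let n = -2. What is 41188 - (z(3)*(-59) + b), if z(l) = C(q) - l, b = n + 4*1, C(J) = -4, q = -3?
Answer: 40773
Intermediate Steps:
b = 2 (b = -2 + 4*1 = -2 + 4 = 2)
z(l) = -4 - l
41188 - (z(3)*(-59) + b) = 41188 - ((-4 - 1*3)*(-59) + 2) = 41188 - ((-4 - 3)*(-59) + 2) = 41188 - (-7*(-59) + 2) = 41188 - (413 + 2) = 41188 - 1*415 = 41188 - 415 = 40773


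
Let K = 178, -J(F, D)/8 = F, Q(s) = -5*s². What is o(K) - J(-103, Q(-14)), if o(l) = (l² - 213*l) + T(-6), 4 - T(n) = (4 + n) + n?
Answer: -7042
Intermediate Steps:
J(F, D) = -8*F
T(n) = -2*n (T(n) = 4 - ((4 + n) + n) = 4 - (4 + 2*n) = 4 + (-4 - 2*n) = -2*n)
o(l) = 12 + l² - 213*l (o(l) = (l² - 213*l) - 2*(-6) = (l² - 213*l) + 12 = 12 + l² - 213*l)
o(K) - J(-103, Q(-14)) = (12 + 178² - 213*178) - (-8)*(-103) = (12 + 31684 - 37914) - 1*824 = -6218 - 824 = -7042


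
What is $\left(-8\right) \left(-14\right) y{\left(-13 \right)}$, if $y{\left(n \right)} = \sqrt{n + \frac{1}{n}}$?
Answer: $\frac{112 i \sqrt{2210}}{13} \approx 405.01 i$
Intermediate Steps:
$\left(-8\right) \left(-14\right) y{\left(-13 \right)} = \left(-8\right) \left(-14\right) \sqrt{-13 + \frac{1}{-13}} = 112 \sqrt{-13 - \frac{1}{13}} = 112 \sqrt{- \frac{170}{13}} = 112 \frac{i \sqrt{2210}}{13} = \frac{112 i \sqrt{2210}}{13}$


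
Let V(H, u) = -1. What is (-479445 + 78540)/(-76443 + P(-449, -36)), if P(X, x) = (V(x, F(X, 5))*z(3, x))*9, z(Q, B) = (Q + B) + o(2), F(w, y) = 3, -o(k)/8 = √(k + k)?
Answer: 133635/25334 ≈ 5.2749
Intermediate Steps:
o(k) = -8*√2*√k (o(k) = -8*√(k + k) = -8*√2*√k)
z(Q, B) = -16 + B + Q (z(Q, B) = (Q + B) - 8*√2*√2 = (B + Q) - 16 = -16 + B + Q)
P(X, x) = 117 - 9*x (P(X, x) = -(-16 + x + 3)*9 = -(-13 + x)*9 = (13 - x)*9 = 117 - 9*x)
(-479445 + 78540)/(-76443 + P(-449, -36)) = (-479445 + 78540)/(-76443 + (117 - 9*(-36))) = -400905/(-76443 + (117 + 324)) = -400905/(-76443 + 441) = -400905/(-76002) = -400905*(-1/76002) = 133635/25334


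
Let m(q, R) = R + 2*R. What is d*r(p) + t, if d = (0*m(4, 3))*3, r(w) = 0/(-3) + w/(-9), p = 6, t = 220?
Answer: 220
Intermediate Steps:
m(q, R) = 3*R
r(w) = -w/9 (r(w) = 0*(-⅓) + w*(-⅑) = 0 - w/9 = -w/9)
d = 0 (d = (0*(3*3))*3 = (0*9)*3 = 0*3 = 0)
d*r(p) + t = 0*(-⅑*6) + 220 = 0*(-⅔) + 220 = 0 + 220 = 220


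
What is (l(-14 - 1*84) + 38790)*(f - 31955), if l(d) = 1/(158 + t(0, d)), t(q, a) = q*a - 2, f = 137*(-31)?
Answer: -109533513341/78 ≈ -1.4043e+9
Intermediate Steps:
f = -4247
t(q, a) = -2 + a*q (t(q, a) = a*q - 2 = -2 + a*q)
l(d) = 1/156 (l(d) = 1/(158 + (-2 + d*0)) = 1/(158 + (-2 + 0)) = 1/(158 - 2) = 1/156)
(l(-14 - 1*84) + 38790)*(f - 31955) = (1/156 + 38790)*(-4247 - 31955) = (6051241/156)*(-36202) = -109533513341/78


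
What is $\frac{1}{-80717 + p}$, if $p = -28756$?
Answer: $- \frac{1}{109473} \approx -9.1347 \cdot 10^{-6}$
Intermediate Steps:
$\frac{1}{-80717 + p} = \frac{1}{-80717 - 28756} = \frac{1}{-109473} = - \frac{1}{109473}$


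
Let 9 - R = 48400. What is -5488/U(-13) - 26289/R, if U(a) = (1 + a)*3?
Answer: 66629053/435519 ≈ 152.99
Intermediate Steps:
U(a) = 3 + 3*a
R = -48391 (R = 9 - 1*48400 = 9 - 48400 = -48391)
-5488/U(-13) - 26289/R = -5488/(3 + 3*(-13)) - 26289/(-48391) = -5488/(3 - 39) - 26289*(-1/48391) = -5488/(-36) + 26289/48391 = -5488*(-1/36) + 26289/48391 = 1372/9 + 26289/48391 = 66629053/435519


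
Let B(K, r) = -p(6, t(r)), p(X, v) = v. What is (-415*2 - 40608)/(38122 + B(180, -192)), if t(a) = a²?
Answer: -20719/629 ≈ -32.940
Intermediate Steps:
B(K, r) = -r²
(-415*2 - 40608)/(38122 + B(180, -192)) = (-415*2 - 40608)/(38122 - 1*(-192)²) = (-830 - 40608)/(38122 - 1*36864) = -41438/(38122 - 36864) = -41438/1258 = -41438*1/1258 = -20719/629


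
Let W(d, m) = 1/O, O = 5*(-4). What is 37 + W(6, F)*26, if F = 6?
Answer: 357/10 ≈ 35.700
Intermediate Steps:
O = -20
W(d, m) = -1/20 (W(d, m) = 1/(-20) = -1/20)
37 + W(6, F)*26 = 37 - 1/20*26 = 37 - 13/10 = 357/10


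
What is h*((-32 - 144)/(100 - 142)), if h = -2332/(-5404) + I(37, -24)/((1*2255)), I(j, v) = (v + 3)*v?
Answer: 15964552/5816055 ≈ 2.7449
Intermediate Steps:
I(j, v) = v*(3 + v) (I(j, v) = (3 + v)*v = v*(3 + v))
h = 1995569/3046505 (h = -2332/(-5404) + (-24*(3 - 24))/((1*2255)) = -2332*(-1/5404) - 24*(-21)/2255 = 583/1351 + 504*(1/2255) = 583/1351 + 504/2255 = 1995569/3046505 ≈ 0.65504)
h*((-32 - 144)/(100 - 142)) = 1995569*((-32 - 144)/(100 - 142))/3046505 = 1995569*(-176/(-42))/3046505 = 1995569*(-176*(-1/42))/3046505 = (1995569/3046505)*(88/21) = 15964552/5816055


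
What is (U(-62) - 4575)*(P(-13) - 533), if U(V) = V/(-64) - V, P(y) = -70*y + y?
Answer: -13139035/8 ≈ -1.6424e+6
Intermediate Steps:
P(y) = -69*y
U(V) = -65*V/64 (U(V) = V*(-1/64) - V = -V/64 - V = -65*V/64)
(U(-62) - 4575)*(P(-13) - 533) = (-65/64*(-62) - 4575)*(-69*(-13) - 533) = (2015/32 - 4575)*(897 - 533) = -144385/32*364 = -13139035/8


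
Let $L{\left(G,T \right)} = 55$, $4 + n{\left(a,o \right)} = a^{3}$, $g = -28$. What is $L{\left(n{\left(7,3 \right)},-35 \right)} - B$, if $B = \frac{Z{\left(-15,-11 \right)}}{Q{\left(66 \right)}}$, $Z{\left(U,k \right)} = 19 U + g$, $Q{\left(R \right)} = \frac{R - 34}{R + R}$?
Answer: $\frac{10769}{8} \approx 1346.1$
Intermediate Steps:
$n{\left(a,o \right)} = -4 + a^{3}$
$Q{\left(R \right)} = \frac{-34 + R}{2 R}$
$Z{\left(U,k \right)} = -28 + 19 U$ ($Z{\left(U,k \right)} = 19 U - 28 = -28 + 19 U$)
$B = - \frac{10329}{8}$ ($B = \frac{-28 + 19 \left(-15\right)}{\frac{1}{2} \cdot \frac{1}{66} \left(-34 + 66\right)} = \frac{-28 - 285}{\frac{1}{2} \cdot \frac{1}{66} \cdot 32} = - \frac{313}{\frac{8}{33}} = \left(-313\right) \frac{33}{8} = - \frac{10329}{8} \approx -1291.1$)
$L{\left(n{\left(7,3 \right)},-35 \right)} - B = 55 - - \frac{10329}{8} = 55 + \frac{10329}{8} = \frac{10769}{8}$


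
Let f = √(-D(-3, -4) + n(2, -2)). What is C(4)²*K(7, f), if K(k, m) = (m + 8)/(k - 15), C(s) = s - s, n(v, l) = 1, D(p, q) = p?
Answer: 0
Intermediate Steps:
C(s) = 0
f = 2 (f = √(-1*(-3) + 1) = √(3 + 1) = √4 = 2)
K(k, m) = (8 + m)/(-15 + k)
C(4)²*K(7, f) = 0²*((8 + 2)/(-15 + 7)) = 0*(10/(-8)) = 0*(-⅛*10) = 0*(-5/4) = 0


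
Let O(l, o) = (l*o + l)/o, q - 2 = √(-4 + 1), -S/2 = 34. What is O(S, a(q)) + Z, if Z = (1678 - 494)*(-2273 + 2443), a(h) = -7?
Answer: 1408552/7 ≈ 2.0122e+5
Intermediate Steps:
S = -68 (S = -2*34 = -68)
q = 2 + I*√3 (q = 2 + √(-4 + 1) = 2 + √(-3) = 2 + I*√3 ≈ 2.0 + 1.732*I)
O(l, o) = (l + l*o)/o
Z = 201280 (Z = 1184*170 = 201280)
O(S, a(q)) + Z = (-68 - 68/(-7)) + 201280 = (-68 - 68*(-⅐)) + 201280 = (-68 + 68/7) + 201280 = -408/7 + 201280 = 1408552/7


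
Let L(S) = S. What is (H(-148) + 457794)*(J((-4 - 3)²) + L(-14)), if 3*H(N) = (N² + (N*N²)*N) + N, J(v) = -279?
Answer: -140985843722/3 ≈ -4.6995e+10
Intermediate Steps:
H(N) = N/3 + N²/3 + N⁴/3 (H(N) = ((N² + (N*N²)*N) + N)/3 = ((N² + N³*N) + N)/3 = ((N² + N⁴) + N)/3 = (N + N² + N⁴)/3 = N/3 + N²/3 + N⁴/3)
(H(-148) + 457794)*(J((-4 - 3)²) + L(-14)) = ((⅓)*(-148)*(1 - 148 + (-148)³) + 457794)*(-279 - 14) = ((⅓)*(-148)*(1 - 148 - 3241792) + 457794)*(-293) = ((⅓)*(-148)*(-3241939) + 457794)*(-293) = (479806972/3 + 457794)*(-293) = (481180354/3)*(-293) = -140985843722/3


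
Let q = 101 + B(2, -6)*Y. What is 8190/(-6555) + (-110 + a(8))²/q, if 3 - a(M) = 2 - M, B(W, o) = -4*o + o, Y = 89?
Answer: 3527999/744211 ≈ 4.7406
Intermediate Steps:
B(W, o) = -3*o
a(M) = 1 + M (a(M) = 3 - (2 - M) = 3 + (-2 + M) = 1 + M)
q = 1703 (q = 101 - 3*(-6)*89 = 101 + 18*89 = 101 + 1602 = 1703)
8190/(-6555) + (-110 + a(8))²/q = 8190/(-6555) + (-110 + (1 + 8))²/1703 = 8190*(-1/6555) + (-110 + 9)²*(1/1703) = -546/437 + (-101)²*(1/1703) = -546/437 + 10201*(1/1703) = -546/437 + 10201/1703 = 3527999/744211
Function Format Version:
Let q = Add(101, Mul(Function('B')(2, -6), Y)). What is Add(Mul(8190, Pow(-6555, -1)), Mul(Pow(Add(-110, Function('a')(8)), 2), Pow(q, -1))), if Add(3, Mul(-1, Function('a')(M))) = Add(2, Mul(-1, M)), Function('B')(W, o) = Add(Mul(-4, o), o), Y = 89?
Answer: Rational(3527999, 744211) ≈ 4.7406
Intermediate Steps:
Function('B')(W, o) = Mul(-3, o)
Function('a')(M) = Add(1, M) (Function('a')(M) = Add(3, Mul(-1, Add(2, Mul(-1, M)))) = Add(3, Add(-2, M)) = Add(1, M))
q = 1703 (q = Add(101, Mul(Mul(-3, -6), 89)) = Add(101, Mul(18, 89)) = Add(101, 1602) = 1703)
Add(Mul(8190, Pow(-6555, -1)), Mul(Pow(Add(-110, Function('a')(8)), 2), Pow(q, -1))) = Add(Mul(8190, Pow(-6555, -1)), Mul(Pow(Add(-110, Add(1, 8)), 2), Pow(1703, -1))) = Add(Mul(8190, Rational(-1, 6555)), Mul(Pow(Add(-110, 9), 2), Rational(1, 1703))) = Add(Rational(-546, 437), Mul(Pow(-101, 2), Rational(1, 1703))) = Add(Rational(-546, 437), Mul(10201, Rational(1, 1703))) = Add(Rational(-546, 437), Rational(10201, 1703)) = Rational(3527999, 744211)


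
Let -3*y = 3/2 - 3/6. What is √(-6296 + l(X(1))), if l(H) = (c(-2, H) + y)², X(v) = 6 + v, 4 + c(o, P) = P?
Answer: 10*I*√566/3 ≈ 79.302*I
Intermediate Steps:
c(o, P) = -4 + P
y = -⅓ (y = -(3/2 - 3/6)/3 = -(3*(½) - 3*⅙)/3 = -(3/2 - ½)/3 = -⅓*1 = -⅓ ≈ -0.33333)
l(H) = (-13/3 + H)² (l(H) = ((-4 + H) - ⅓)² = (-13/3 + H)²)
√(-6296 + l(X(1))) = √(-6296 + (-13 + 3*(6 + 1))²/9) = √(-6296 + (-13 + 3*7)²/9) = √(-6296 + (-13 + 21)²/9) = √(-6296 + (⅑)*8²) = √(-6296 + (⅑)*64) = √(-6296 + 64/9) = √(-56600/9) = 10*I*√566/3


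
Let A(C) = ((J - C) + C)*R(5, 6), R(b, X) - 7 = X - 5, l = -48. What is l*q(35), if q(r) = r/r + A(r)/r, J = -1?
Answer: -1296/35 ≈ -37.029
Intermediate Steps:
R(b, X) = 2 + X (R(b, X) = 7 + (X - 5) = 7 + (-5 + X) = 2 + X)
A(C) = -8 (A(C) = ((-1 - C) + C)*(2 + 6) = -1*8 = -8)
q(r) = 1 - 8/r (q(r) = r/r - 8/r = 1 - 8/r)
l*q(35) = -48*(-8 + 35)/35 = -48*27/35 = -1296/35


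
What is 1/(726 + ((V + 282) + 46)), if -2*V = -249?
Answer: 2/2357 ≈ 0.00084854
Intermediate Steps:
V = 249/2 (V = -1/2*(-249) = 249/2 ≈ 124.50)
1/(726 + ((V + 282) + 46)) = 1/(726 + ((249/2 + 282) + 46)) = 1/(726 + (813/2 + 46)) = 1/(726 + 905/2) = 1/(2357/2) = 2/2357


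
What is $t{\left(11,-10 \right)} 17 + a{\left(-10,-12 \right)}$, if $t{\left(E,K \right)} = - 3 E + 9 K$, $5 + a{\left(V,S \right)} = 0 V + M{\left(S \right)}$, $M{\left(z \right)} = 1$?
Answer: $-2095$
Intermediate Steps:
$a{\left(V,S \right)} = -4$ ($a{\left(V,S \right)} = -5 + \left(0 V + 1\right) = -5 + \left(0 + 1\right) = -5 + 1 = -4$)
$t{\left(11,-10 \right)} 17 + a{\left(-10,-12 \right)} = \left(\left(-3\right) 11 + 9 \left(-10\right)\right) 17 - 4 = \left(-33 - 90\right) 17 - 4 = \left(-123\right) 17 - 4 = -2091 - 4 = -2095$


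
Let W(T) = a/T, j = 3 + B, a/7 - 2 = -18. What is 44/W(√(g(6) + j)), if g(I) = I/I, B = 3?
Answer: -11*√7/28 ≈ -1.0394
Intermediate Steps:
a = -112 (a = 14 + 7*(-18) = 14 - 126 = -112)
g(I) = 1
j = 6 (j = 3 + 3 = 6)
W(T) = -112/T
44/W(√(g(6) + j)) = 44/((-112/√(1 + 6))) = 44/((-112*√7/7)) = 44/((-16*√7)) = 44*(-√7/112) = -11*√7/28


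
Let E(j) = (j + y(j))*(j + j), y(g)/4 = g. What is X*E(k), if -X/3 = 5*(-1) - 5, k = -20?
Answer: 120000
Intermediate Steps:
y(g) = 4*g
X = 30 (X = -3*(5*(-1) - 5) = -3*(-5 - 5) = -3*(-10) = 30)
E(j) = 10*j**2 (E(j) = (j + 4*j)*(j + j) = (5*j)*(2*j) = 10*j**2)
X*E(k) = 30*(10*(-20)**2) = 30*(10*400) = 30*4000 = 120000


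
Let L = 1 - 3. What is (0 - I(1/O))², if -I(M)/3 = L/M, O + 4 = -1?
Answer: 900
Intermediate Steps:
O = -5 (O = -4 - 1 = -5)
L = -2
I(M) = 6/M (I(M) = -(-6)/M = 6/M)
(0 - I(1/O))² = (0 - 6/(1/(-5)))² = (0 - 6/(-⅕))² = (0 - 6*(-5))² = (0 - 1*(-30))² = (0 + 30)² = 30² = 900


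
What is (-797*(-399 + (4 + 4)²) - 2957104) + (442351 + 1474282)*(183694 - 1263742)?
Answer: -2070058328493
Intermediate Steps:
(-797*(-399 + (4 + 4)²) - 2957104) + (442351 + 1474282)*(183694 - 1263742) = (-797*(-399 + 8²) - 2957104) + 1916633*(-1080048) = (-797*(-399 + 64) - 2957104) - 2070055638384 = (-797*(-335) - 2957104) - 2070055638384 = (-1*(-266995) - 2957104) - 2070055638384 = (266995 - 2957104) - 2070055638384 = -2690109 - 2070055638384 = -2070058328493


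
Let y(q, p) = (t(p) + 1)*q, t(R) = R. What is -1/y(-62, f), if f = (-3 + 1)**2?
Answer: 1/310 ≈ 0.0032258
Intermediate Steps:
f = 4 (f = (-2)**2 = 4)
y(q, p) = q*(1 + p) (y(q, p) = (p + 1)*q = (1 + p)*q = q*(1 + p))
-1/y(-62, f) = -1/((-62*(1 + 4))) = -1/((-62*5)) = -1/(-310) = -1*(-1/310) = 1/310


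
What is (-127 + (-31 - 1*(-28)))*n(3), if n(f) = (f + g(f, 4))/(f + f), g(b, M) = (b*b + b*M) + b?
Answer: -585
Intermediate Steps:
g(b, M) = b + b² + M*b (g(b, M) = (b² + M*b) + b = b + b² + M*b)
n(f) = (f + f*(5 + f))/(2*f) (n(f) = (f + f*(1 + 4 + f))/(f + f) = (f + f*(5 + f))/((2*f)) = (f + f*(5 + f))*(1/(2*f)) = (f + f*(5 + f))/(2*f))
(-127 + (-31 - 1*(-28)))*n(3) = (-127 + (-31 - 1*(-28)))*(3 + (½)*3) = (-127 + (-31 + 28))*(3 + 3/2) = (-127 - 3)*(9/2) = -130*9/2 = -585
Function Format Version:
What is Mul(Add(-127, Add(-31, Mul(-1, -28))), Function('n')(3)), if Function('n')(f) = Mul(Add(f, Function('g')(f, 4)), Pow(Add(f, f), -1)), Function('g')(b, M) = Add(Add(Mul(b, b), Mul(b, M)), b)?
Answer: -585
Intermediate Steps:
Function('g')(b, M) = Add(b, Pow(b, 2), Mul(M, b)) (Function('g')(b, M) = Add(Add(Pow(b, 2), Mul(M, b)), b) = Add(b, Pow(b, 2), Mul(M, b)))
Function('n')(f) = Mul(Rational(1, 2), Pow(f, -1), Add(f, Mul(f, Add(5, f)))) (Function('n')(f) = Mul(Add(f, Mul(f, Add(1, 4, f))), Pow(Add(f, f), -1)) = Mul(Add(f, Mul(f, Add(5, f))), Pow(Mul(2, f), -1)) = Mul(Add(f, Mul(f, Add(5, f))), Mul(Rational(1, 2), Pow(f, -1))) = Mul(Rational(1, 2), Pow(f, -1), Add(f, Mul(f, Add(5, f)))))
Mul(Add(-127, Add(-31, Mul(-1, -28))), Function('n')(3)) = Mul(Add(-127, Add(-31, Mul(-1, -28))), Add(3, Mul(Rational(1, 2), 3))) = Mul(Add(-127, Add(-31, 28)), Add(3, Rational(3, 2))) = Mul(Add(-127, -3), Rational(9, 2)) = Mul(-130, Rational(9, 2)) = -585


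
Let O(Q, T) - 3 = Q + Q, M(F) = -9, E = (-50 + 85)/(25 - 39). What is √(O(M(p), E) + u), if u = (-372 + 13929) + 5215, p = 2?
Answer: √18757 ≈ 136.96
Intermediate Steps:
E = -5/2 (E = 35/(-14) = 35*(-1/14) = -5/2 ≈ -2.5000)
u = 18772 (u = 13557 + 5215 = 18772)
O(Q, T) = 3 + 2*Q (O(Q, T) = 3 + (Q + Q) = 3 + 2*Q)
√(O(M(p), E) + u) = √((3 + 2*(-9)) + 18772) = √((3 - 18) + 18772) = √(-15 + 18772) = √18757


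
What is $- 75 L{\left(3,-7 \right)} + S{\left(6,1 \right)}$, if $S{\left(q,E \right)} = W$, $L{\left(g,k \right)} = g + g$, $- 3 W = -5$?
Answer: $- \frac{1345}{3} \approx -448.33$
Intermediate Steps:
$W = \frac{5}{3}$ ($W = \left(- \frac{1}{3}\right) \left(-5\right) = \frac{5}{3} \approx 1.6667$)
$L{\left(g,k \right)} = 2 g$
$S{\left(q,E \right)} = \frac{5}{3}$
$- 75 L{\left(3,-7 \right)} + S{\left(6,1 \right)} = - 75 \cdot 2 \cdot 3 + \frac{5}{3} = \left(-75\right) 6 + \frac{5}{3} = -450 + \frac{5}{3} = - \frac{1345}{3}$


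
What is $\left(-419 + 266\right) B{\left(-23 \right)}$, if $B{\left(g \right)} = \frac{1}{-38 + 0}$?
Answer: $\frac{153}{38} \approx 4.0263$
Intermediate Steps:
$B{\left(g \right)} = - \frac{1}{38}$ ($B{\left(g \right)} = \frac{1}{-38} = - \frac{1}{38}$)
$\left(-419 + 266\right) B{\left(-23 \right)} = \left(-419 + 266\right) \left(- \frac{1}{38}\right) = \left(-153\right) \left(- \frac{1}{38}\right) = \frac{153}{38}$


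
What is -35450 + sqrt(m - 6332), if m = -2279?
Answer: -35450 + I*sqrt(8611) ≈ -35450.0 + 92.796*I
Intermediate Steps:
-35450 + sqrt(m - 6332) = -35450 + sqrt(-2279 - 6332) = -35450 + sqrt(-8611) = -35450 + I*sqrt(8611)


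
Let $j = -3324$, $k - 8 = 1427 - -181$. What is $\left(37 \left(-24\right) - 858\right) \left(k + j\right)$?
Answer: $2982168$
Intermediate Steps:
$k = 1616$ ($k = 8 + \left(1427 - -181\right) = 8 + \left(1427 + 181\right) = 8 + 1608 = 1616$)
$\left(37 \left(-24\right) - 858\right) \left(k + j\right) = \left(37 \left(-24\right) - 858\right) \left(1616 - 3324\right) = \left(-888 - 858\right) \left(-1708\right) = \left(-1746\right) \left(-1708\right) = 2982168$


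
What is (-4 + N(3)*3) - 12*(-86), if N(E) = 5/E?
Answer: 1033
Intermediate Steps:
(-4 + N(3)*3) - 12*(-86) = (-4 + (5/3)*3) - 12*(-86) = (-4 + (5*(⅓))*3) + 1032 = (-4 + (5/3)*3) + 1032 = (-4 + 5) + 1032 = 1 + 1032 = 1033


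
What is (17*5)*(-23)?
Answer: -1955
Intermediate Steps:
(17*5)*(-23) = 85*(-23) = -1955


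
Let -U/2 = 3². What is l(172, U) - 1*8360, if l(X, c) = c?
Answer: -8378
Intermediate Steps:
U = -18 (U = -2*3² = -2*9 = -18)
l(172, U) - 1*8360 = -18 - 1*8360 = -18 - 8360 = -8378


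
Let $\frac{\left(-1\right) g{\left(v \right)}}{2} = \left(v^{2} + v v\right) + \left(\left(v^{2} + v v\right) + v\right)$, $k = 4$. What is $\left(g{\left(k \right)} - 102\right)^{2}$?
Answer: $56644$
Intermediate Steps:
$g{\left(v \right)} = - 8 v^{2} - 2 v$ ($g{\left(v \right)} = - 2 \left(\left(v^{2} + v v\right) + \left(\left(v^{2} + v v\right) + v\right)\right) = - 2 \left(\left(v^{2} + v^{2}\right) + \left(\left(v^{2} + v^{2}\right) + v\right)\right) = - 2 \left(2 v^{2} + \left(2 v^{2} + v\right)\right) = - 2 \left(2 v^{2} + \left(v + 2 v^{2}\right)\right) = - 2 \left(v + 4 v^{2}\right) = - 8 v^{2} - 2 v$)
$\left(g{\left(k \right)} - 102\right)^{2} = \left(\left(-2\right) 4 \left(1 + 4 \cdot 4\right) - 102\right)^{2} = \left(\left(-2\right) 4 \left(1 + 16\right) - 102\right)^{2} = \left(\left(-2\right) 4 \cdot 17 - 102\right)^{2} = \left(-136 - 102\right)^{2} = \left(-238\right)^{2} = 56644$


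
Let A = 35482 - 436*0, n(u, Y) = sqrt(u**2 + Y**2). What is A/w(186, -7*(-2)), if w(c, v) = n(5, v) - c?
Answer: -6599652/34375 - 35482*sqrt(221)/34375 ≈ -207.33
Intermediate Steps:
n(u, Y) = sqrt(Y**2 + u**2)
w(c, v) = sqrt(25 + v**2) - c (w(c, v) = sqrt(v**2 + 5**2) - c = sqrt(v**2 + 25) - c = sqrt(25 + v**2) - c)
A = 35482 (A = 35482 + 0 = 35482)
A/w(186, -7*(-2)) = 35482/(sqrt(25 + (-7*(-2))**2) - 1*186) = 35482/(sqrt(25 + 14**2) - 186) = 35482/(sqrt(25 + 196) - 186) = 35482/(sqrt(221) - 186) = 35482/(-186 + sqrt(221))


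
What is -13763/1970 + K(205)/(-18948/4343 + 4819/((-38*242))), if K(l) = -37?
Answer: 44981539749/76898841650 ≈ 0.58494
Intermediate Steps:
-13763/1970 + K(205)/(-18948/4343 + 4819/((-38*242))) = -13763/1970 - 37/(-18948/4343 + 4819/((-38*242))) = -13763*1/1970 - 37/(-18948*1/4343 + 4819/(-9196)) = -13763/1970 - 37/(-18948/4343 + 4819*(-1/9196)) = -13763/1970 - 37/(-18948/4343 - 4819/9196) = -13763/1970 - 37/(-195174725/39938228) = -13763/1970 - 37*(-39938228/195174725) = -13763/1970 + 1477714436/195174725 = 44981539749/76898841650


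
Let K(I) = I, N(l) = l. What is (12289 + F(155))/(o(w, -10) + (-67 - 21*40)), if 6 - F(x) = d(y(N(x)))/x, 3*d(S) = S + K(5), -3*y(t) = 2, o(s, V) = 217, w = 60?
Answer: -8575756/481275 ≈ -17.819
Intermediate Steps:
y(t) = -2/3 (y(t) = -1/3*2 = -2/3)
d(S) = 5/3 + S/3 (d(S) = (S + 5)/3 = (5 + S)/3 = 5/3 + S/3)
F(x) = 6 - 13/(9*x) (F(x) = 6 - (5/3 + (1/3)*(-2/3))/x = 6 - (5/3 - 2/9)/x = 6 - 13/(9*x))
(12289 + F(155))/(o(w, -10) + (-67 - 21*40)) = (12289 + (6 - 13/9/155))/(217 + (-67 - 21*40)) = (12289 + (6 - 13/9*1/155))/(217 + (-67 - 840)) = (12289 + (6 - 13/1395))/(217 - 907) = (12289 + 8357/1395)/(-690) = (17151512/1395)*(-1/690) = -8575756/481275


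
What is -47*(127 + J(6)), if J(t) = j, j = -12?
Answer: -5405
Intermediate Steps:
J(t) = -12
-47*(127 + J(6)) = -47*(127 - 12) = -47*115 = -5405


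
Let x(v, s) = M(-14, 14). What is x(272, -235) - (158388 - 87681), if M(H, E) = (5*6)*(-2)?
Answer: -70767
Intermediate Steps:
M(H, E) = -60 (M(H, E) = 30*(-2) = -60)
x(v, s) = -60
x(272, -235) - (158388 - 87681) = -60 - (158388 - 87681) = -60 - 1*70707 = -60 - 70707 = -70767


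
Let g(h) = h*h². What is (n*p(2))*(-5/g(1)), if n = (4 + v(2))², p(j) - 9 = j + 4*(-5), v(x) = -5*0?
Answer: 720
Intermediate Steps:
v(x) = 0
g(h) = h³
p(j) = -11 + j (p(j) = 9 + (j + 4*(-5)) = 9 + (j - 20) = 9 + (-20 + j) = -11 + j)
n = 16 (n = (4 + 0)² = 4² = 16)
(n*p(2))*(-5/g(1)) = (16*(-11 + 2))*(-5/(1³)) = (16*(-9))*(-5/1) = -(-720) = -144*(-5) = 720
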